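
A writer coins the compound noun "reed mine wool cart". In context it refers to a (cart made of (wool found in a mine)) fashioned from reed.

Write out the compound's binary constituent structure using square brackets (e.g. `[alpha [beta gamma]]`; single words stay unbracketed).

Overall it is a kind of cart (specifically "mine wool cart"); the modifier is "reed".
Within "mine wool cart", the head is "cart" and the modifier is "mine wool".
Within "mine wool", the head is "wool" and the modifier is "mine".
Assembled: [reed [[mine wool] cart]].

[reed [[mine wool] cart]]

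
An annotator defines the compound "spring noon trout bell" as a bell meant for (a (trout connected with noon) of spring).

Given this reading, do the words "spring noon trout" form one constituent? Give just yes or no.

The paraphrase groups the words so that "spring noon trout" is one unit: it corresponds to a single parenthesized sub-phrase.
The full structure is [[spring [noon trout]] bell], in which [spring noon trout] is a constituent.

yes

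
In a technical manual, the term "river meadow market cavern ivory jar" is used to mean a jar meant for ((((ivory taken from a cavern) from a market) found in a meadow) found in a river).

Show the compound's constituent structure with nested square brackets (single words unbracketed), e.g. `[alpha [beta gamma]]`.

Overall it is a kind of jar; the modifier is "river meadow market cavern ivory".
"river meadow market cavern ivory" → head "ivory" (specifically "meadow market cavern ivory"), modifier "river".
"meadow market cavern ivory" → head "ivory" (specifically "market cavern ivory"), modifier "meadow".
"market cavern ivory" → head "ivory" (specifically "cavern ivory"), modifier "market".
"cavern ivory" → head "ivory", modifier "cavern".
Putting it together: [[river [meadow [market [cavern ivory]]]] jar].

[[river [meadow [market [cavern ivory]]]] jar]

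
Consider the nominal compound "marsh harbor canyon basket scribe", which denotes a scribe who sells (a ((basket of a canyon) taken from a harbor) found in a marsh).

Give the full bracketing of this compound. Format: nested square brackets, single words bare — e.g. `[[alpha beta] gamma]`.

[[marsh [harbor [canyon basket]]] scribe]

At the top level: head "scribe"; modifier "marsh harbor canyon basket".
Inside "marsh harbor canyon basket": head "basket" (specifically "harbor canyon basket"), modifier "marsh".
Inside "harbor canyon basket": head "basket" (specifically "canyon basket"), modifier "harbor".
Inside "canyon basket": head "basket", modifier "canyon".
Putting it together: [[marsh [harbor [canyon basket]]] scribe].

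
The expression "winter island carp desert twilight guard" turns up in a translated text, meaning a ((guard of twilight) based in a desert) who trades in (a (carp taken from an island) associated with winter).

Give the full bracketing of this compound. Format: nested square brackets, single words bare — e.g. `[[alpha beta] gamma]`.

At the top level: head "guard" (specifically "desert twilight guard"); modifier "winter island carp".
Within "winter island carp", the head is "carp" (specifically "island carp") and the modifier is "winter".
Within "island carp", the head is "carp" and the modifier is "island".
Within "desert twilight guard", the head is "guard" (specifically "twilight guard") and the modifier is "desert".
Within "twilight guard", the head is "guard" and the modifier is "twilight".
So the structure is [[winter [island carp]] [desert [twilight guard]]].

[[winter [island carp]] [desert [twilight guard]]]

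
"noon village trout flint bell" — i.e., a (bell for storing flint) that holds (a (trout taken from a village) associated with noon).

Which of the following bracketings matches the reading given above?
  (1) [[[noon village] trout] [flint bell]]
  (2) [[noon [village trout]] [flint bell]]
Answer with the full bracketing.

[[noon [village trout]] [flint bell]]

The paraphrase's head is the "bell" part ("flint bell"); its modifier is "noon village trout".
That top-level split, carried through the inner groups, gives [[noon [village trout]] [flint bell]].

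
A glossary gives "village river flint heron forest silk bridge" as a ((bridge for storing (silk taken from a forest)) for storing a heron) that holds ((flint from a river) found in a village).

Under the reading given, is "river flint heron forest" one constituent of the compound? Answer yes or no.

The top-level split is [village river flint] [heron forest silk bridge]; the full structure is [[village [river flint]] [heron [[forest silk] bridge]]].
"river flint heron forest" straddles a constituent boundary, so it is not a single unit.

no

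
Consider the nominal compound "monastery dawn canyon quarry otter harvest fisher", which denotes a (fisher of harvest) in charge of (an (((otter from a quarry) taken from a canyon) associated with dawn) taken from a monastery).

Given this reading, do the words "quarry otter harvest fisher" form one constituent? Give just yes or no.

The top-level split is [monastery dawn canyon quarry otter] [harvest fisher]; the full structure is [[monastery [dawn [canyon [quarry otter]]]] [harvest fisher]].
"quarry otter harvest fisher" straddles a constituent boundary, so it is not a single unit.

no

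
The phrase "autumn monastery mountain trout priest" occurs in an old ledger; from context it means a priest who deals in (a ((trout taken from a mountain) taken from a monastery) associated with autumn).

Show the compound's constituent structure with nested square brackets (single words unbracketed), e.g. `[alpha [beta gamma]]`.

[[autumn [monastery [mountain trout]]] priest]

At the top level: head "priest"; modifier "autumn monastery mountain trout".
Inside "autumn monastery mountain trout": head "trout" (specifically "monastery mountain trout"), modifier "autumn".
Inside "monastery mountain trout": head "trout" (specifically "mountain trout"), modifier "monastery".
Inside "mountain trout": head "trout", modifier "mountain".
Assembled: [[autumn [monastery [mountain trout]]] priest].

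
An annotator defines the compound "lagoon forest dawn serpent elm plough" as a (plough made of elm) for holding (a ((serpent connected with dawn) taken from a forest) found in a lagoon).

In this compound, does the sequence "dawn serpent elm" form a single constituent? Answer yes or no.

no

The top-level split is [lagoon forest dawn serpent] [elm plough]; the full structure is [[lagoon [forest [dawn serpent]]] [elm plough]].
"dawn serpent elm" straddles a constituent boundary, so it is not a single unit.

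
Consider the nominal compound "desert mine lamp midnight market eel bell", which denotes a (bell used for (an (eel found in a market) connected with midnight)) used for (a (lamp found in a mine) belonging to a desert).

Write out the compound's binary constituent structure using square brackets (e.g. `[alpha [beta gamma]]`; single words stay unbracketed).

Overall it is a kind of bell (specifically "midnight market eel bell"); the modifier is "desert mine lamp".
"desert mine lamp" → head "lamp" (specifically "mine lamp"), modifier "desert".
"mine lamp" → head "lamp", modifier "mine".
"midnight market eel bell" → head "bell", modifier "midnight market eel".
"midnight market eel" → head "eel" (specifically "market eel"), modifier "midnight".
"market eel" → head "eel", modifier "market".
So the structure is [[desert [mine lamp]] [[midnight [market eel]] bell]].

[[desert [mine lamp]] [[midnight [market eel]] bell]]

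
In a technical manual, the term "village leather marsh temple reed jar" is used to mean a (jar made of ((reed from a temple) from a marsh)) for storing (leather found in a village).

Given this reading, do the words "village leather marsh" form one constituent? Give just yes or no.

no

The top-level split is [village leather] [marsh temple reed jar]; the full structure is [[village leather] [[marsh [temple reed]] jar]].
"village leather marsh" straddles a constituent boundary, so it is not a single unit.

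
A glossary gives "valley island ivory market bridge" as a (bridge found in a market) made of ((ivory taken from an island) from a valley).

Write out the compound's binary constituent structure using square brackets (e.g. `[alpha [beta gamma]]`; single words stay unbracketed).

Whole compound: head "bridge" (specifically "market bridge"), modifier "valley island ivory".
Within "valley island ivory", the head is "ivory" (specifically "island ivory") and the modifier is "valley".
Within "island ivory", the head is "ivory" and the modifier is "island".
Within "market bridge", the head is "bridge" and the modifier is "market".
Assembled: [[valley [island ivory]] [market bridge]].

[[valley [island ivory]] [market bridge]]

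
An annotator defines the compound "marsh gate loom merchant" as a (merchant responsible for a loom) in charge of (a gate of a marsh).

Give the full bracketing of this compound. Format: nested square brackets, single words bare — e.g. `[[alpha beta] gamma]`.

[[marsh gate] [loom merchant]]

The outermost head in the paraphrase is "merchant" (specifically "loom merchant"), modified by "marsh gate".
Within "marsh gate", the head is "gate" and the modifier is "marsh".
Within "loom merchant", the head is "merchant" and the modifier is "loom".
So the structure is [[marsh gate] [loom merchant]].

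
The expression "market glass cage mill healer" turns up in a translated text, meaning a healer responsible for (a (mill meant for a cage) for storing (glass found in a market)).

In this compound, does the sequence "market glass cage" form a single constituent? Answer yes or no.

The top-level split is [market glass cage mill] [healer]; the full structure is [[[market glass] [cage mill]] healer].
"market glass cage" straddles a constituent boundary, so it is not a single unit.

no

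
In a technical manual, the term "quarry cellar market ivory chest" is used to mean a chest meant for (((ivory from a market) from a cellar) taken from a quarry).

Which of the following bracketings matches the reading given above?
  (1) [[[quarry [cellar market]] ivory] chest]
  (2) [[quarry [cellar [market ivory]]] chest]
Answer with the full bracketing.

The paraphrase's head is the "chest" part ("chest"); its modifier is "quarry cellar market ivory".
That top-level split, carried through the inner groups, gives [[quarry [cellar [market ivory]]] chest].

[[quarry [cellar [market ivory]]] chest]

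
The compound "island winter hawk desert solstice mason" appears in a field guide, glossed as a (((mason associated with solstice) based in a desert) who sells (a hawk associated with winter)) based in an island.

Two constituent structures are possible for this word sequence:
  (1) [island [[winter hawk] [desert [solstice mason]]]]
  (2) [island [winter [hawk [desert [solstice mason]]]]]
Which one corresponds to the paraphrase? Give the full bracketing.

[island [[winter hawk] [desert [solstice mason]]]]

The paraphrase's head is the "mason" part ("winter hawk desert solstice mason"); its modifier is "island".
That top-level split, carried through the inner groups, gives [island [[winter hawk] [desert [solstice mason]]]].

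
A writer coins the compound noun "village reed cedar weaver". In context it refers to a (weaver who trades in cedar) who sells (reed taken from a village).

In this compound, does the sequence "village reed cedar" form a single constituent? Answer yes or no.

The top-level split is [village reed] [cedar weaver]; the full structure is [[village reed] [cedar weaver]].
"village reed cedar" straddles a constituent boundary, so it is not a single unit.

no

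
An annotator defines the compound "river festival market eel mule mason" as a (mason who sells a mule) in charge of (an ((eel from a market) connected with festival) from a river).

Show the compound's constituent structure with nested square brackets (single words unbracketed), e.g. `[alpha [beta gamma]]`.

[[river [festival [market eel]]] [mule mason]]

The outermost head in the paraphrase is "mason" (specifically "mule mason"), modified by "river festival market eel".
Inside "river festival market eel": head "eel" (specifically "festival market eel"), modifier "river".
Inside "festival market eel": head "eel" (specifically "market eel"), modifier "festival".
Inside "market eel": head "eel", modifier "market".
Inside "mule mason": head "mason", modifier "mule".
Assembled: [[river [festival [market eel]]] [mule mason]].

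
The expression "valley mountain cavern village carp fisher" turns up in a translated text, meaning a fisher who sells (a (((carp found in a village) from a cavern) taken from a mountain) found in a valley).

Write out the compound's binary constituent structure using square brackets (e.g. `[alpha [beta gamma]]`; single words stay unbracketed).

[[valley [mountain [cavern [village carp]]]] fisher]

The outermost head in the paraphrase is "fisher", modified by "valley mountain cavern village carp".
Within "valley mountain cavern village carp", the head is "carp" (specifically "mountain cavern village carp") and the modifier is "valley".
Within "mountain cavern village carp", the head is "carp" (specifically "cavern village carp") and the modifier is "mountain".
Within "cavern village carp", the head is "carp" (specifically "village carp") and the modifier is "cavern".
Within "village carp", the head is "carp" and the modifier is "village".
Assembled: [[valley [mountain [cavern [village carp]]]] fisher].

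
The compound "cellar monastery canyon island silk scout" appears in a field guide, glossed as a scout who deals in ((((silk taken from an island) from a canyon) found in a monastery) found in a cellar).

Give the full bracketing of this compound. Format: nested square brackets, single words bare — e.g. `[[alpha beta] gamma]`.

[[cellar [monastery [canyon [island silk]]]] scout]

Overall it is a kind of scout; the modifier is "cellar monastery canyon island silk".
Inside "cellar monastery canyon island silk": head "silk" (specifically "monastery canyon island silk"), modifier "cellar".
Inside "monastery canyon island silk": head "silk" (specifically "canyon island silk"), modifier "monastery".
Inside "canyon island silk": head "silk" (specifically "island silk"), modifier "canyon".
Inside "island silk": head "silk", modifier "island".
Putting it together: [[cellar [monastery [canyon [island silk]]]] scout].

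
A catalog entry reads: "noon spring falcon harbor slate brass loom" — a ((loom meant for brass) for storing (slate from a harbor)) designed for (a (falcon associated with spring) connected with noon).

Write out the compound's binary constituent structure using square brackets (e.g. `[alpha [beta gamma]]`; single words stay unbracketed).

[[noon [spring falcon]] [[harbor slate] [brass loom]]]

At the top level: head "loom" (specifically "harbor slate brass loom"); modifier "noon spring falcon".
Within "noon spring falcon", the head is "falcon" (specifically "spring falcon") and the modifier is "noon".
Within "spring falcon", the head is "falcon" and the modifier is "spring".
Within "harbor slate brass loom", the head is "loom" (specifically "brass loom") and the modifier is "harbor slate".
Within "harbor slate", the head is "slate" and the modifier is "harbor".
Within "brass loom", the head is "loom" and the modifier is "brass".
Putting it together: [[noon [spring falcon]] [[harbor slate] [brass loom]]].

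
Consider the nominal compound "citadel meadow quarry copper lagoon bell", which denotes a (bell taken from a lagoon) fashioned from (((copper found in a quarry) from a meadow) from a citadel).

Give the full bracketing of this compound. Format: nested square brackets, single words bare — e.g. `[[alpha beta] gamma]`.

Whole compound: head "bell" (specifically "lagoon bell"), modifier "citadel meadow quarry copper".
Within "citadel meadow quarry copper", the head is "copper" (specifically "meadow quarry copper") and the modifier is "citadel".
Within "meadow quarry copper", the head is "copper" (specifically "quarry copper") and the modifier is "meadow".
Within "quarry copper", the head is "copper" and the modifier is "quarry".
Within "lagoon bell", the head is "bell" and the modifier is "lagoon".
Assembled: [[citadel [meadow [quarry copper]]] [lagoon bell]].

[[citadel [meadow [quarry copper]]] [lagoon bell]]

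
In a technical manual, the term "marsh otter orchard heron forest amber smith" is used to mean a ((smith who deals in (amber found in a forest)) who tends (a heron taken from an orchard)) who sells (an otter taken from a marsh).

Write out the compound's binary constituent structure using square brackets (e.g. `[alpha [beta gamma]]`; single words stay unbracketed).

At the top level: head "smith" (specifically "orchard heron forest amber smith"); modifier "marsh otter".
Within "marsh otter", the head is "otter" and the modifier is "marsh".
Within "orchard heron forest amber smith", the head is "smith" (specifically "forest amber smith") and the modifier is "orchard heron".
Within "orchard heron", the head is "heron" and the modifier is "orchard".
Within "forest amber smith", the head is "smith" and the modifier is "forest amber".
Within "forest amber", the head is "amber" and the modifier is "forest".
Putting it together: [[marsh otter] [[orchard heron] [[forest amber] smith]]].

[[marsh otter] [[orchard heron] [[forest amber] smith]]]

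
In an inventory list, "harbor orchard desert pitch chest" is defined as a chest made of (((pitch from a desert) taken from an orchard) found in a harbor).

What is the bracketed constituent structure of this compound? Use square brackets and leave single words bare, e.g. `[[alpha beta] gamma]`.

[[harbor [orchard [desert pitch]]] chest]

The outermost head in the paraphrase is "chest", modified by "harbor orchard desert pitch".
Within "harbor orchard desert pitch", the head is "pitch" (specifically "orchard desert pitch") and the modifier is "harbor".
Within "orchard desert pitch", the head is "pitch" (specifically "desert pitch") and the modifier is "orchard".
Within "desert pitch", the head is "pitch" and the modifier is "desert".
So the structure is [[harbor [orchard [desert pitch]]] chest].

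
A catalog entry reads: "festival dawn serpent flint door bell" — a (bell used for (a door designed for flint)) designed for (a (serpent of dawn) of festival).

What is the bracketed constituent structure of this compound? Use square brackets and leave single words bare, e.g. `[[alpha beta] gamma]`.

Whole compound: head "bell" (specifically "flint door bell"), modifier "festival dawn serpent".
Inside "festival dawn serpent": head "serpent" (specifically "dawn serpent"), modifier "festival".
Inside "dawn serpent": head "serpent", modifier "dawn".
Inside "flint door bell": head "bell", modifier "flint door".
Inside "flint door": head "door", modifier "flint".
Assembled: [[festival [dawn serpent]] [[flint door] bell]].

[[festival [dawn serpent]] [[flint door] bell]]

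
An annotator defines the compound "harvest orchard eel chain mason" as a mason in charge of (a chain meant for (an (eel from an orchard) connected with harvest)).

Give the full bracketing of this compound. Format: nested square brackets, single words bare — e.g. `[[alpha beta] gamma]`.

Whole compound: head "mason", modifier "harvest orchard eel chain".
Inside "harvest orchard eel chain": head "chain", modifier "harvest orchard eel".
Inside "harvest orchard eel": head "eel" (specifically "orchard eel"), modifier "harvest".
Inside "orchard eel": head "eel", modifier "orchard".
Putting it together: [[[harvest [orchard eel]] chain] mason].

[[[harvest [orchard eel]] chain] mason]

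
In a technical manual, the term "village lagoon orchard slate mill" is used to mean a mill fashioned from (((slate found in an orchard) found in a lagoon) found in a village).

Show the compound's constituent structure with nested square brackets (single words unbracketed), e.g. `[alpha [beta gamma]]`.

[[village [lagoon [orchard slate]]] mill]

The outermost head in the paraphrase is "mill", modified by "village lagoon orchard slate".
Inside "village lagoon orchard slate": head "slate" (specifically "lagoon orchard slate"), modifier "village".
Inside "lagoon orchard slate": head "slate" (specifically "orchard slate"), modifier "lagoon".
Inside "orchard slate": head "slate", modifier "orchard".
Assembled: [[village [lagoon [orchard slate]]] mill].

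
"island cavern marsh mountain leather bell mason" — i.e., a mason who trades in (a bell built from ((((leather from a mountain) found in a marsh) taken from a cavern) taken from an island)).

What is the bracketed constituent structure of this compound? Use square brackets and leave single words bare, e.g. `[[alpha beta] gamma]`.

Overall it is a kind of mason; the modifier is "island cavern marsh mountain leather bell".
Inside "island cavern marsh mountain leather bell": head "bell", modifier "island cavern marsh mountain leather".
Inside "island cavern marsh mountain leather": head "leather" (specifically "cavern marsh mountain leather"), modifier "island".
Inside "cavern marsh mountain leather": head "leather" (specifically "marsh mountain leather"), modifier "cavern".
Inside "marsh mountain leather": head "leather" (specifically "mountain leather"), modifier "marsh".
Inside "mountain leather": head "leather", modifier "mountain".
Assembled: [[[island [cavern [marsh [mountain leather]]]] bell] mason].

[[[island [cavern [marsh [mountain leather]]]] bell] mason]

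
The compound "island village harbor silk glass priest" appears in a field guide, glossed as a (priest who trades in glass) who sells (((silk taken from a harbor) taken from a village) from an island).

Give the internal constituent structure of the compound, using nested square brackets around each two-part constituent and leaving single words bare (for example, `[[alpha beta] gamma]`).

The outermost head in the paraphrase is "priest" (specifically "glass priest"), modified by "island village harbor silk".
"island village harbor silk" → head "silk" (specifically "village harbor silk"), modifier "island".
"village harbor silk" → head "silk" (specifically "harbor silk"), modifier "village".
"harbor silk" → head "silk", modifier "harbor".
"glass priest" → head "priest", modifier "glass".
Assembled: [[island [village [harbor silk]]] [glass priest]].

[[island [village [harbor silk]]] [glass priest]]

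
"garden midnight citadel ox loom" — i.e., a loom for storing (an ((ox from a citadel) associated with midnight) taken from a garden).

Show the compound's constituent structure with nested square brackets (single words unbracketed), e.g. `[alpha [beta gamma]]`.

The outermost head in the paraphrase is "loom", modified by "garden midnight citadel ox".
"garden midnight citadel ox" → head "ox" (specifically "midnight citadel ox"), modifier "garden".
"midnight citadel ox" → head "ox" (specifically "citadel ox"), modifier "midnight".
"citadel ox" → head "ox", modifier "citadel".
Putting it together: [[garden [midnight [citadel ox]]] loom].

[[garden [midnight [citadel ox]]] loom]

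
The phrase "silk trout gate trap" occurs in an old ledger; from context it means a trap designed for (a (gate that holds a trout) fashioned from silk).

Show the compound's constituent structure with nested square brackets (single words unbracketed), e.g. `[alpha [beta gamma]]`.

[[silk [trout gate]] trap]

At the top level: head "trap"; modifier "silk trout gate".
Inside "silk trout gate": head "gate" (specifically "trout gate"), modifier "silk".
Inside "trout gate": head "gate", modifier "trout".
Putting it together: [[silk [trout gate]] trap].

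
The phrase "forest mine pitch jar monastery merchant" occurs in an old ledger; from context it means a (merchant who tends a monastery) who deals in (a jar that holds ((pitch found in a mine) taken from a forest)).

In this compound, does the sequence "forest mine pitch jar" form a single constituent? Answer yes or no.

The paraphrase groups the words so that "forest mine pitch jar" is one unit: it corresponds to a single parenthesized sub-phrase.
The full structure is [[[forest [mine pitch]] jar] [monastery merchant]], in which [forest mine pitch jar] is a constituent.

yes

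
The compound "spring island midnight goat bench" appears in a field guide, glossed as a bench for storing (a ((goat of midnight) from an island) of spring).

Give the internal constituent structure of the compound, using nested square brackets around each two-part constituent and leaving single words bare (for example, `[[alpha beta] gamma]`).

[[spring [island [midnight goat]]] bench]

Overall it is a kind of bench; the modifier is "spring island midnight goat".
Within "spring island midnight goat", the head is "goat" (specifically "island midnight goat") and the modifier is "spring".
Within "island midnight goat", the head is "goat" (specifically "midnight goat") and the modifier is "island".
Within "midnight goat", the head is "goat" and the modifier is "midnight".
So the structure is [[spring [island [midnight goat]]] bench].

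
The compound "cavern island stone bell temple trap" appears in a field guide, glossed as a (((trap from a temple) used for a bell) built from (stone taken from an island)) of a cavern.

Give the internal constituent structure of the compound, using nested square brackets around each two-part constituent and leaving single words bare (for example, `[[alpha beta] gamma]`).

[cavern [[island stone] [bell [temple trap]]]]

At the top level: head "trap" (specifically "island stone bell temple trap"); modifier "cavern".
"island stone bell temple trap" → head "trap" (specifically "bell temple trap"), modifier "island stone".
"island stone" → head "stone", modifier "island".
"bell temple trap" → head "trap" (specifically "temple trap"), modifier "bell".
"temple trap" → head "trap", modifier "temple".
So the structure is [cavern [[island stone] [bell [temple trap]]]].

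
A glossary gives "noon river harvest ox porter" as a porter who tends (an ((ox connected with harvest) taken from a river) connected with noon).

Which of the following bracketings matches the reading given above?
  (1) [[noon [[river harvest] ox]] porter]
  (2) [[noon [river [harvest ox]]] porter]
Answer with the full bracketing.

[[noon [river [harvest ox]]] porter]

The paraphrase's head is the "porter" part ("porter"); its modifier is "noon river harvest ox".
That top-level split, carried through the inner groups, gives [[noon [river [harvest ox]]] porter].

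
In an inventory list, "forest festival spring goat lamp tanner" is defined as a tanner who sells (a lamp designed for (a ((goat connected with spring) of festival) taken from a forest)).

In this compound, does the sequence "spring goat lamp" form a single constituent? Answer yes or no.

The top-level split is [forest festival spring goat lamp] [tanner]; the full structure is [[[forest [festival [spring goat]]] lamp] tanner].
"spring goat lamp" straddles a constituent boundary, so it is not a single unit.

no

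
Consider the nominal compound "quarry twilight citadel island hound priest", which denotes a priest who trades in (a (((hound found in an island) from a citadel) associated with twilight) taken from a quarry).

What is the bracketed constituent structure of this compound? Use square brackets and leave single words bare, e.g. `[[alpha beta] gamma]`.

[[quarry [twilight [citadel [island hound]]]] priest]

At the top level: head "priest"; modifier "quarry twilight citadel island hound".
Within "quarry twilight citadel island hound", the head is "hound" (specifically "twilight citadel island hound") and the modifier is "quarry".
Within "twilight citadel island hound", the head is "hound" (specifically "citadel island hound") and the modifier is "twilight".
Within "citadel island hound", the head is "hound" (specifically "island hound") and the modifier is "citadel".
Within "island hound", the head is "hound" and the modifier is "island".
Assembled: [[quarry [twilight [citadel [island hound]]]] priest].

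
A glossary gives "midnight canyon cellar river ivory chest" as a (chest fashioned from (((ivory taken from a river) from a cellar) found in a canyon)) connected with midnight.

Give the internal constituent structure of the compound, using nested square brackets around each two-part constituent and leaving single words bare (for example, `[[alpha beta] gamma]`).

Overall it is a kind of chest (specifically "canyon cellar river ivory chest"); the modifier is "midnight".
Within "canyon cellar river ivory chest", the head is "chest" and the modifier is "canyon cellar river ivory".
Within "canyon cellar river ivory", the head is "ivory" (specifically "cellar river ivory") and the modifier is "canyon".
Within "cellar river ivory", the head is "ivory" (specifically "river ivory") and the modifier is "cellar".
Within "river ivory", the head is "ivory" and the modifier is "river".
So the structure is [midnight [[canyon [cellar [river ivory]]] chest]].

[midnight [[canyon [cellar [river ivory]]] chest]]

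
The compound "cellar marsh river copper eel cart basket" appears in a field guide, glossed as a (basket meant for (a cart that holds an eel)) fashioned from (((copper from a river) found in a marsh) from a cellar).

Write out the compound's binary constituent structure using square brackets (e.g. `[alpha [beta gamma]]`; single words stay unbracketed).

[[cellar [marsh [river copper]]] [[eel cart] basket]]

The outermost head in the paraphrase is "basket" (specifically "eel cart basket"), modified by "cellar marsh river copper".
"cellar marsh river copper" → head "copper" (specifically "marsh river copper"), modifier "cellar".
"marsh river copper" → head "copper" (specifically "river copper"), modifier "marsh".
"river copper" → head "copper", modifier "river".
"eel cart basket" → head "basket", modifier "eel cart".
"eel cart" → head "cart", modifier "eel".
Putting it together: [[cellar [marsh [river copper]]] [[eel cart] basket]].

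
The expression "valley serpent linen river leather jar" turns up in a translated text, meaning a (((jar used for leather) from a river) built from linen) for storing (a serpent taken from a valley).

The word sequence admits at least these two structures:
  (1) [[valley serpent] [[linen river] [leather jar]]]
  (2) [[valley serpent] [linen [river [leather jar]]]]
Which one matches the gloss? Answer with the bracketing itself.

The paraphrase's head is the "jar" part ("linen river leather jar"); its modifier is "valley serpent".
That top-level split, carried through the inner groups, gives [[valley serpent] [linen [river [leather jar]]]].

[[valley serpent] [linen [river [leather jar]]]]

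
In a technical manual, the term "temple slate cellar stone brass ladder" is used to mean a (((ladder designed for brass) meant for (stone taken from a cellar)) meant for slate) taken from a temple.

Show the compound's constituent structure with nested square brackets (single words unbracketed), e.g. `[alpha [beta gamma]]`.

[temple [slate [[cellar stone] [brass ladder]]]]

At the top level: head "ladder" (specifically "slate cellar stone brass ladder"); modifier "temple".
Within "slate cellar stone brass ladder", the head is "ladder" (specifically "cellar stone brass ladder") and the modifier is "slate".
Within "cellar stone brass ladder", the head is "ladder" (specifically "brass ladder") and the modifier is "cellar stone".
Within "cellar stone", the head is "stone" and the modifier is "cellar".
Within "brass ladder", the head is "ladder" and the modifier is "brass".
So the structure is [temple [slate [[cellar stone] [brass ladder]]]].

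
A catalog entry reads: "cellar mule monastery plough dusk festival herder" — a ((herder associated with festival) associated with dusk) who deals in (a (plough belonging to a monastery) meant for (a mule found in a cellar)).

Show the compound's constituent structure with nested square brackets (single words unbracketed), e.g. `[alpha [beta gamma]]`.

[[[cellar mule] [monastery plough]] [dusk [festival herder]]]

At the top level: head "herder" (specifically "dusk festival herder"); modifier "cellar mule monastery plough".
Within "cellar mule monastery plough", the head is "plough" (specifically "monastery plough") and the modifier is "cellar mule".
Within "cellar mule", the head is "mule" and the modifier is "cellar".
Within "monastery plough", the head is "plough" and the modifier is "monastery".
Within "dusk festival herder", the head is "herder" (specifically "festival herder") and the modifier is "dusk".
Within "festival herder", the head is "herder" and the modifier is "festival".
So the structure is [[[cellar mule] [monastery plough]] [dusk [festival herder]]].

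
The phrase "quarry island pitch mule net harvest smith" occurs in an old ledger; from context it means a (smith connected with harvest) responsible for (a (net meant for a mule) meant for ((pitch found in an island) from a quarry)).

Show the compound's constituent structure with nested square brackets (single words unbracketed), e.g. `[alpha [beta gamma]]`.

Whole compound: head "smith" (specifically "harvest smith"), modifier "quarry island pitch mule net".
Inside "quarry island pitch mule net": head "net" (specifically "mule net"), modifier "quarry island pitch".
Inside "quarry island pitch": head "pitch" (specifically "island pitch"), modifier "quarry".
Inside "island pitch": head "pitch", modifier "island".
Inside "mule net": head "net", modifier "mule".
Inside "harvest smith": head "smith", modifier "harvest".
So the structure is [[[quarry [island pitch]] [mule net]] [harvest smith]].

[[[quarry [island pitch]] [mule net]] [harvest smith]]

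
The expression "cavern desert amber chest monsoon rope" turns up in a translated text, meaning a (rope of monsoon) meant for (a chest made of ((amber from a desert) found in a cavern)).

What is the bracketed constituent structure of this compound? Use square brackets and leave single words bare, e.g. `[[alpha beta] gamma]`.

At the top level: head "rope" (specifically "monsoon rope"); modifier "cavern desert amber chest".
Inside "cavern desert amber chest": head "chest", modifier "cavern desert amber".
Inside "cavern desert amber": head "amber" (specifically "desert amber"), modifier "cavern".
Inside "desert amber": head "amber", modifier "desert".
Inside "monsoon rope": head "rope", modifier "monsoon".
Putting it together: [[[cavern [desert amber]] chest] [monsoon rope]].

[[[cavern [desert amber]] chest] [monsoon rope]]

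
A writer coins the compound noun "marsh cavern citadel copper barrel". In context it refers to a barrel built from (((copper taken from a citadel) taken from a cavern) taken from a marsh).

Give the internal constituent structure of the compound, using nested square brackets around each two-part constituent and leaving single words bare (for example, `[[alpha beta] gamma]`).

[[marsh [cavern [citadel copper]]] barrel]

The outermost head in the paraphrase is "barrel", modified by "marsh cavern citadel copper".
"marsh cavern citadel copper" → head "copper" (specifically "cavern citadel copper"), modifier "marsh".
"cavern citadel copper" → head "copper" (specifically "citadel copper"), modifier "cavern".
"citadel copper" → head "copper", modifier "citadel".
Assembled: [[marsh [cavern [citadel copper]]] barrel].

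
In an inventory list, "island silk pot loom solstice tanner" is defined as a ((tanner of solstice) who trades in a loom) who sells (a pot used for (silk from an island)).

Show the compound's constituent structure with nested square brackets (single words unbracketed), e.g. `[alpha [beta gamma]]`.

At the top level: head "tanner" (specifically "loom solstice tanner"); modifier "island silk pot".
Inside "island silk pot": head "pot", modifier "island silk".
Inside "island silk": head "silk", modifier "island".
Inside "loom solstice tanner": head "tanner" (specifically "solstice tanner"), modifier "loom".
Inside "solstice tanner": head "tanner", modifier "solstice".
Assembled: [[[island silk] pot] [loom [solstice tanner]]].

[[[island silk] pot] [loom [solstice tanner]]]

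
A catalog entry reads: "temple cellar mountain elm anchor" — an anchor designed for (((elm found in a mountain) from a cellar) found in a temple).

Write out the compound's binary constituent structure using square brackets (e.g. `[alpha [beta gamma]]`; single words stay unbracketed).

[[temple [cellar [mountain elm]]] anchor]

The outermost head in the paraphrase is "anchor", modified by "temple cellar mountain elm".
Inside "temple cellar mountain elm": head "elm" (specifically "cellar mountain elm"), modifier "temple".
Inside "cellar mountain elm": head "elm" (specifically "mountain elm"), modifier "cellar".
Inside "mountain elm": head "elm", modifier "mountain".
Assembled: [[temple [cellar [mountain elm]]] anchor].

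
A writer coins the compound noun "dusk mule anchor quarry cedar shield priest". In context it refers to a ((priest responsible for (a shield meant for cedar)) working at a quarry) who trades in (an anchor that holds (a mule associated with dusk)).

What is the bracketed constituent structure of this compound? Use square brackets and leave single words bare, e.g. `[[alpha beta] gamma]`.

[[[dusk mule] anchor] [quarry [[cedar shield] priest]]]

At the top level: head "priest" (specifically "quarry cedar shield priest"); modifier "dusk mule anchor".
Within "dusk mule anchor", the head is "anchor" and the modifier is "dusk mule".
Within "dusk mule", the head is "mule" and the modifier is "dusk".
Within "quarry cedar shield priest", the head is "priest" (specifically "cedar shield priest") and the modifier is "quarry".
Within "cedar shield priest", the head is "priest" and the modifier is "cedar shield".
Within "cedar shield", the head is "shield" and the modifier is "cedar".
So the structure is [[[dusk mule] anchor] [quarry [[cedar shield] priest]]].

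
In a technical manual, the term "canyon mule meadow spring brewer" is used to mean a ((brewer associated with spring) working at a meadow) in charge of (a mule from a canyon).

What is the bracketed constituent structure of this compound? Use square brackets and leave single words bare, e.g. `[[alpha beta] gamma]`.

[[canyon mule] [meadow [spring brewer]]]

At the top level: head "brewer" (specifically "meadow spring brewer"); modifier "canyon mule".
"canyon mule" → head "mule", modifier "canyon".
"meadow spring brewer" → head "brewer" (specifically "spring brewer"), modifier "meadow".
"spring brewer" → head "brewer", modifier "spring".
Putting it together: [[canyon mule] [meadow [spring brewer]]].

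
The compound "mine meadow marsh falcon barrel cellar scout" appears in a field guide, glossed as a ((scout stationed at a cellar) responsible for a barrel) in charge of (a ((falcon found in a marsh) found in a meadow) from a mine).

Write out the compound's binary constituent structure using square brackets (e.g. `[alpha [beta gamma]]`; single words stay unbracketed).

At the top level: head "scout" (specifically "barrel cellar scout"); modifier "mine meadow marsh falcon".
Inside "mine meadow marsh falcon": head "falcon" (specifically "meadow marsh falcon"), modifier "mine".
Inside "meadow marsh falcon": head "falcon" (specifically "marsh falcon"), modifier "meadow".
Inside "marsh falcon": head "falcon", modifier "marsh".
Inside "barrel cellar scout": head "scout" (specifically "cellar scout"), modifier "barrel".
Inside "cellar scout": head "scout", modifier "cellar".
So the structure is [[mine [meadow [marsh falcon]]] [barrel [cellar scout]]].

[[mine [meadow [marsh falcon]]] [barrel [cellar scout]]]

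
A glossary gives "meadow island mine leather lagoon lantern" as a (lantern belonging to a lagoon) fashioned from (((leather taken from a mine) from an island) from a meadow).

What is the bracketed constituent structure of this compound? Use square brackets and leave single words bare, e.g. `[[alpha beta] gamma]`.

At the top level: head "lantern" (specifically "lagoon lantern"); modifier "meadow island mine leather".
Within "meadow island mine leather", the head is "leather" (specifically "island mine leather") and the modifier is "meadow".
Within "island mine leather", the head is "leather" (specifically "mine leather") and the modifier is "island".
Within "mine leather", the head is "leather" and the modifier is "mine".
Within "lagoon lantern", the head is "lantern" and the modifier is "lagoon".
So the structure is [[meadow [island [mine leather]]] [lagoon lantern]].

[[meadow [island [mine leather]]] [lagoon lantern]]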